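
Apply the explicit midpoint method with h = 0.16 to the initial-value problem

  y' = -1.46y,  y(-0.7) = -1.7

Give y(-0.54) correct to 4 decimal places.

-1.3493

Midpoint: k1 = f(x_n, y_n); k2 = f(x_n + h/2, y_n + (h/2)·k1); y_{n+1} = y_n + h·k2.
x=-0.700000, y=-1.700000:
  k1 = f(-0.700000, -1.700000) = 2.482000
  k2 = f(-0.620000, -1.501440) = 2.192102
  y ← -1.700000 + 0.16·2.192102 = -1.349264
y(-0.54) ≈ -1.3493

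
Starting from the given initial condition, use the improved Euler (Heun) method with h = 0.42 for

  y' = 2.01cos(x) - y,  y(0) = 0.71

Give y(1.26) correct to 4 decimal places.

Heun: k1 = f(x_n, y_n); k2 = f(x_n + h, y_n + h·k1); y_{n+1} = y_n + (h/2)·(k1 + k2).
x=0.000000, y=0.710000:
  k1 = f(0.000000, 0.710000) = 1.300000
  k2 = f(0.420000, 1.256000) = 0.579309
  y ← 0.710000 + (0.42/2)·(1.300000 + 0.579309) = 1.104655
x=0.420000, y=1.104655:
  k1 = f(0.420000, 1.104655) = 0.730654
  k2 = f(0.840000, 1.411529) = -0.069929
  y ← 1.104655 + (0.42/2)·(0.730654 + (-0.069929)) = 1.243407
x=0.840000, y=1.243407:
  k1 = f(0.840000, 1.243407) = 0.098193
  k2 = f(1.260000, 1.284648) = -0.669956
  y ← 1.243407 + (0.42/2)·(0.098193 + (-0.669956)) = 1.123337
y(1.26) ≈ 1.1233

1.1233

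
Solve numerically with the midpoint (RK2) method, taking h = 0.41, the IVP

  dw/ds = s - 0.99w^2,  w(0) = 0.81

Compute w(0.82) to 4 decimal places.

Midpoint: k1 = f(s_n, w_n); k2 = f(s_n + h/2, w_n + (h/2)·k1); w_{n+1} = w_n + h·k2.
s=0.000000, w=0.810000:
  k1 = f(0.000000, 0.810000) = -0.649539
  k2 = f(0.205000, 0.676845) = -0.248537
  w ← 0.810000 + 0.41·(-0.248537) = 0.708100
s=0.410000, w=0.708100:
  k1 = f(0.410000, 0.708100) = -0.086391
  k2 = f(0.615000, 0.690390) = 0.143129
  w ← 0.708100 + 0.41·0.143129 = 0.766782
w(0.82) ≈ 0.7668

0.7668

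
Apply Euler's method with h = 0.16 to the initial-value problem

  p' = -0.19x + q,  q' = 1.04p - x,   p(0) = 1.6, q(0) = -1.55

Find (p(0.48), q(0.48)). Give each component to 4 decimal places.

0.9585, -0.9456

Euler on (p,q): p_{n+1} = p_n + h·p', q_{n+1} = q_n + h·q'.
0.000000: (1.600000, -1.550000); f=(-1.550000, 1.664000) → (1.352000, -1.283760)
0.160000: (1.352000, -1.283760); f=(-1.314160, 1.246080) → (1.141734, -1.084387)
0.320000: (1.141734, -1.084387); f=(-1.145187, 0.867404) → (0.958504, -0.945603)
(p(0.48), q(0.48)) ≈ (0.9585, -0.9456)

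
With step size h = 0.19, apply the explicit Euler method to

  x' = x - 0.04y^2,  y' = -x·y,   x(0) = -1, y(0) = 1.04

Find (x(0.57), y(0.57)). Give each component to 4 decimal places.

-1.7282, 1.9343

Euler on (x,y): x_{n+1} = x_n + h·x', y_{n+1} = y_n + h·y'.
0.000000: (-1.000000, 1.040000); f=(-1.043264, 1.040000) → (-1.198220, 1.237600)
0.190000: (-1.198220, 1.237600); f=(-1.259486, 1.482917) → (-1.437523, 1.519354)
0.380000: (-1.437523, 1.519354); f=(-1.529860, 2.184106) → (-1.728196, 1.934334)
(x(0.57), y(0.57)) ≈ (-1.7282, 1.9343)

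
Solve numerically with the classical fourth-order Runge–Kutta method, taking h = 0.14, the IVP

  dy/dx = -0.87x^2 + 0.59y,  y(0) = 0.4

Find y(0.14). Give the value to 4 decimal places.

0.4336

RK4: k1 = f(x_n, y_n); k2 = f(x_n + h/2, y_n + (h/2)·k1); k3 = f(x_n + h/2, y_n + (h/2)·k2); k4 = f(x_n + h, y_n + h·k3); y_{n+1} = y_n + (h/6)·(k1 + 2k2 + 2k3 + k4).
x=0.000000, y=0.400000:
  k1 = f(0.000000, 0.400000) = 0.236000
  k2 = f(0.070000, 0.416520) = 0.241484
  k3 = f(0.070000, 0.416904) = 0.241710
  k4 = f(0.140000, 0.433839) = 0.238913
  y ← 0.400000 + (0.14/6)·(k1 + 2k2 + 2k3 + k4) = 0.433630
y(0.14) ≈ 0.4336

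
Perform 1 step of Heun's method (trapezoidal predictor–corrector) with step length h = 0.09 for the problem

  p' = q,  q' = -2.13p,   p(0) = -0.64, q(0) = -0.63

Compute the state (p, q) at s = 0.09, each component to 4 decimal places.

-0.6912, -0.5019

Heun on (p,q): k1 = f(s_n, state_n); k2 = f(s_n + h, state_n + h·k1); state_{n+1} = state_n + (h/2)·(k1 + k2).
0.000000: (-0.640000, -0.630000)
  k1 = (-0.630000, 1.363200)
  predictor → (-0.696700, -0.507312)
  k2 = (-0.507312, 1.483971)
  → (-0.691179, -0.501877)
(p(0.09), q(0.09)) ≈ (-0.6912, -0.5019)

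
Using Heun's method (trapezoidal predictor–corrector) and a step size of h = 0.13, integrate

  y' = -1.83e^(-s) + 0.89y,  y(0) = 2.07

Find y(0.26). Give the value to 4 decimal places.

2.1333

Heun: k1 = f(s_n, y_n); k2 = f(s_n + h, y_n + h·k1); y_{n+1} = y_n + (h/2)·(k1 + k2).
s=0.000000, y=2.070000:
  k1 = f(0.000000, 2.070000) = 0.012300
  k2 = f(0.130000, 2.071599) = 0.236808
  y ← 2.070000 + (0.13/2)·(0.012300 + 0.236808) = 2.086192
s=0.130000, y=2.086192:
  k1 = f(0.130000, 2.086192) = 0.249796
  k2 = f(0.260000, 2.118666) = 0.474588
  y ← 2.086192 + (0.13/2)·(0.249796 + 0.474588) = 2.133277
y(0.26) ≈ 2.1333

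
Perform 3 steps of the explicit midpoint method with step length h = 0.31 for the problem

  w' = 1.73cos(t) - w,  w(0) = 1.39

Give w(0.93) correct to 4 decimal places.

Midpoint: k1 = f(t_n, w_n); k2 = f(t_n + h/2, w_n + (h/2)·k1); w_{n+1} = w_n + h·k2.
t=0.000000, w=1.390000:
  k1 = f(0.000000, 1.390000) = 0.340000
  k2 = f(0.155000, 1.442700) = 0.266560
  w ← 1.390000 + 0.31·0.266560 = 1.472634
t=0.310000, w=1.472634:
  k1 = f(0.310000, 1.472634) = 0.174903
  k2 = f(0.465000, 1.499744) = 0.046568
  w ← 1.472634 + 0.31·0.046568 = 1.487070
t=0.620000, w=1.487070:
  k1 = f(0.620000, 1.487070) = -0.079060
  k2 = f(0.775000, 1.474815) = -0.238867
  w ← 1.487070 + 0.31·(-0.238867) = 1.413021
w(0.93) ≈ 1.4130

1.4130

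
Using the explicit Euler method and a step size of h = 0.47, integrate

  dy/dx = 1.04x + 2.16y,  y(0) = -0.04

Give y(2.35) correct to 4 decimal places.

4.7245

Euler: y_{n+1} = y_n + h·f(x_n, y_n).
x=0.000000, y=-0.040000: f=-0.086400 → y ← -0.040000 + 0.47·(-0.086400) = -0.080608
x=0.470000, y=-0.080608: f=0.314687 → y ← -0.080608 + 0.47·0.314687 = 0.067295
x=0.940000, y=0.067295: f=1.122957 → y ← 0.067295 + 0.47·1.122957 = 0.595084
x=1.410000, y=0.595084: f=2.751782 → y ← 0.595084 + 0.47·2.751782 = 1.888422
x=1.880000, y=1.888422: f=6.034192 → y ← 1.888422 + 0.47·6.034192 = 4.724492
y(2.35) ≈ 4.7245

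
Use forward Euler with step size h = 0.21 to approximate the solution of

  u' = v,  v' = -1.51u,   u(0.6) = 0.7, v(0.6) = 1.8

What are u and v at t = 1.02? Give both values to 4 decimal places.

Euler on (u,v): u_{n+1} = u_n + h·u', v_{n+1} = v_n + h·v'.
0.600000: (0.700000, 1.800000); f=(1.800000, -1.057000) → (1.078000, 1.578030)
0.810000: (1.078000, 1.578030); f=(1.578030, -1.627780) → (1.409386, 1.236196)
(u(1.02), v(1.02)) ≈ (1.4094, 1.2362)

1.4094, 1.2362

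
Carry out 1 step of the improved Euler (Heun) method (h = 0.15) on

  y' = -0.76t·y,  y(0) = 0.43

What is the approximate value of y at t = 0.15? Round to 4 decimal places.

Heun: k1 = f(t_n, y_n); k2 = f(t_n + h, y_n + h·k1); y_{n+1} = y_n + (h/2)·(k1 + k2).
t=0.000000, y=0.430000:
  k1 = f(0.000000, 0.430000) = 0.000000
  k2 = f(0.150000, 0.430000) = -0.049020
  y ← 0.430000 + (0.15/2)·(0.000000 + (-0.049020)) = 0.426323
y(0.15) ≈ 0.4263

0.4263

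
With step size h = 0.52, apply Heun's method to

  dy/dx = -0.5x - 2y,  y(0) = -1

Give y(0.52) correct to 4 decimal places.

-0.5684

Heun: k1 = f(x_n, y_n); k2 = f(x_n + h, y_n + h·k1); y_{n+1} = y_n + (h/2)·(k1 + k2).
x=0.000000, y=-1.000000:
  k1 = f(0.000000, -1.000000) = 2.000000
  k2 = f(0.520000, 0.040000) = -0.340000
  y ← -1.000000 + (0.52/2)·(2.000000 + (-0.340000)) = -0.568400
y(0.52) ≈ -0.5684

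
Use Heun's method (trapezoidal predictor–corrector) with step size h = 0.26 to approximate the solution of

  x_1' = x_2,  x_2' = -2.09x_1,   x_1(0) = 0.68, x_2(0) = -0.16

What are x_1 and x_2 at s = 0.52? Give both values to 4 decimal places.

0.4139, -0.8024

Heun on (x_1,x_2): k1 = f(s_n, state_n); k2 = f(s_n + h, state_n + h·k1); state_{n+1} = state_n + (h/2)·(k1 + k2).
0.000000: (0.680000, -0.160000)
  k1 = (-0.160000, -1.421200)
  predictor → (0.638400, -0.529512)
  k2 = (-0.529512, -1.334256)
  → (0.590363, -0.518209)
0.260000: (0.590363, -0.518209)
  k1 = (-0.518209, -1.233860)
  predictor → (0.455629, -0.839013)
  k2 = (-0.839013, -0.952265)
  → (0.413925, -0.802405)
(x_1(0.52), x_2(0.52)) ≈ (0.4139, -0.8024)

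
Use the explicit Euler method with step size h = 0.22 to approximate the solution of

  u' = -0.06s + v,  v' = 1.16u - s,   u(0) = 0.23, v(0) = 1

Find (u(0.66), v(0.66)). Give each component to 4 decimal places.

0.9217, 1.2019

Euler on (u,v): u_{n+1} = u_n + h·u', v_{n+1} = v_n + h·v'.
0.000000: (0.230000, 1.000000); f=(1.000000, 0.266800) → (0.450000, 1.058696)
0.220000: (0.450000, 1.058696); f=(1.045496, 0.302000) → (0.680009, 1.125136)
0.440000: (0.680009, 1.125136); f=(1.098736, 0.348811) → (0.921731, 1.201874)
(u(0.66), v(0.66)) ≈ (0.9217, 1.2019)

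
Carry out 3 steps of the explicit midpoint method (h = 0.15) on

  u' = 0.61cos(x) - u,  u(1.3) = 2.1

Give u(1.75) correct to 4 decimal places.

1.3470

Midpoint: k1 = f(x_n, u_n); k2 = f(x_n + h/2, u_n + (h/2)·k1); u_{n+1} = u_n + h·k2.
x=1.300000, u=2.100000:
  k1 = f(1.300000, 2.100000) = -1.936826
  k2 = f(1.375000, 1.954738) = -1.836064
  u ← 2.100000 + 0.15·(-1.836064) = 1.824590
x=1.450000, u=1.824590:
  k1 = f(1.450000, 1.824590) = -1.751084
  k2 = f(1.525000, 1.693259) = -1.665333
  u ← 1.824590 + 0.15·(-1.665333) = 1.574790
x=1.600000, u=1.574790:
  k1 = f(1.600000, 1.574790) = -1.592602
  k2 = f(1.675000, 1.455345) = -1.518795
  u ← 1.574790 + 0.15·(-1.518795) = 1.346971
u(1.75) ≈ 1.3470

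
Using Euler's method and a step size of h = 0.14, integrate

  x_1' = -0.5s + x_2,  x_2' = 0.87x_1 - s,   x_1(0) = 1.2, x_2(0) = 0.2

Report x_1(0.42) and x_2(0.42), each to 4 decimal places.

1.3137, 0.5912

Euler on (x_1,x_2): x_1_{n+1} = x_1_n + h·x_1', x_2_{n+1} = x_2_n + h·x_2'.
0.000000: (1.200000, 0.200000); f=(0.200000, 1.044000) → (1.228000, 0.346160)
0.140000: (1.228000, 0.346160); f=(0.276160, 0.928360) → (1.266662, 0.476130)
0.280000: (1.266662, 0.476130); f=(0.336130, 0.821996) → (1.313721, 0.591210)
(x_1(0.42), x_2(0.42)) ≈ (1.3137, 0.5912)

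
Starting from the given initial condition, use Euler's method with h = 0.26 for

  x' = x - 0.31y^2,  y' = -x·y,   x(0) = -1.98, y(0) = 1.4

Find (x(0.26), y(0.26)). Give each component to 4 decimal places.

Euler on (x,y): x_{n+1} = x_n + h·x', y_{n+1} = y_n + h·y'.
0.000000: (-1.980000, 1.400000); f=(-2.587600, 2.772000) → (-2.652776, 2.120720)
(x(0.26), y(0.26)) ≈ (-2.6528, 2.1207)

-2.6528, 2.1207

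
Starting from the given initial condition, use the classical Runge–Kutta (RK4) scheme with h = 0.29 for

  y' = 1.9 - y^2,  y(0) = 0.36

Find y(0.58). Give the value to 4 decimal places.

RK4: k1 = f(t_n, y_n); k2 = f(t_n + h/2, y_n + (h/2)·k1); k3 = f(t_n + h/2, y_n + (h/2)·k2); k4 = f(t_n + h, y_n + h·k3); y_{n+1} = y_n + (h/6)·(k1 + 2k2 + 2k3 + k4).
t=0.000000, y=0.360000:
  k1 = f(0.000000, 0.360000) = 1.770400
  k2 = f(0.145000, 0.616708) = 1.519671
  k3 = f(0.145000, 0.580352) = 1.563191
  k4 = f(0.290000, 0.813325) = 1.238502
  y ← 0.360000 + (0.29/6)·(k1 + 2k2 + 2k3 + k4) = 0.803440
t=0.290000, y=0.803440:
  k1 = f(0.290000, 0.803440) = 1.254484
  k2 = f(0.435000, 0.985340) = 0.929104
  k3 = f(0.435000, 0.938160) = 1.019855
  k4 = f(0.580000, 1.099198) = 0.691763
  y ← 0.803440 + (0.29/6)·(k1 + 2k2 + 2k3 + k4) = 1.085908
y(0.58) ≈ 1.0859

1.0859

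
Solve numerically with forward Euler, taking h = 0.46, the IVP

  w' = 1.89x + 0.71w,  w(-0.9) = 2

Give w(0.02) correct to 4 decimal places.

2.0992

Euler: w_{n+1} = w_n + h·f(x_n, w_n).
x=-0.900000, w=2.000000: f=-0.281000 → w ← 2.000000 + 0.46·(-0.281000) = 1.870740
x=-0.440000, w=1.870740: f=0.496625 → w ← 1.870740 + 0.46·0.496625 = 2.099188
w(0.02) ≈ 2.0992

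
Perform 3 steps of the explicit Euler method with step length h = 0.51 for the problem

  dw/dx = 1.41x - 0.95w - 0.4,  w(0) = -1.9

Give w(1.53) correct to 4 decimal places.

0.2989

Euler: w_{n+1} = w_n + h·f(x_n, w_n).
x=0.000000, w=-1.900000: f=1.405000 → w ← -1.900000 + 0.51·1.405000 = -1.183450
x=0.510000, w=-1.183450: f=1.443377 → w ← -1.183450 + 0.51·1.443377 = -0.447327
x=1.020000, w=-0.447327: f=1.463161 → w ← -0.447327 + 0.51·1.463161 = 0.298885
w(1.53) ≈ 0.2989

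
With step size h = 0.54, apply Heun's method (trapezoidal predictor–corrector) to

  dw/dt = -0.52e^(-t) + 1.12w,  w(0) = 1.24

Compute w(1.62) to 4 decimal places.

Heun: k1 = f(t_n, w_n); k2 = f(t_n + h, w_n + h·k1); w_{n+1} = w_n + (h/2)·(k1 + k2).
t=0.000000, w=1.240000:
  k1 = f(0.000000, 1.240000) = 0.868800
  k2 = f(0.540000, 1.709152) = 1.611221
  w ← 1.240000 + (0.54/2)·(0.868800 + 1.611221) = 1.909606
t=0.540000, w=1.909606:
  k1 = f(0.540000, 1.909606) = 1.835729
  k2 = f(1.080000, 2.900900) = 3.072418
  w ← 1.909606 + (0.54/2)·(1.835729 + 3.072418) = 3.234805
t=1.080000, w=3.234805:
  k1 = f(1.080000, 3.234805) = 3.446392
  k2 = f(1.620000, 5.095857) = 5.604453
  w ← 3.234805 + (0.54/2)·(3.446392 + 5.604453) = 5.678534
w(1.62) ≈ 5.6785

5.6785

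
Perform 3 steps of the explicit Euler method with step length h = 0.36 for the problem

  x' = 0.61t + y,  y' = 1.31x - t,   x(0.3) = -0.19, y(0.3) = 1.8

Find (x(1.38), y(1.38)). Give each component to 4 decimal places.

2.0499, 1.8321

Euler on (x,y): x_{n+1} = x_n + h·x', y_{n+1} = y_n + h·y'.
0.300000: (-0.190000, 1.800000); f=(1.983000, -0.548900) → (0.523880, 1.602396)
0.660000: (0.523880, 1.602396); f=(2.004996, 0.026283) → (1.245679, 1.611858)
1.020000: (1.245679, 1.611858); f=(2.234058, 0.611839) → (2.049939, 1.832120)
(x(1.38), y(1.38)) ≈ (2.0499, 1.8321)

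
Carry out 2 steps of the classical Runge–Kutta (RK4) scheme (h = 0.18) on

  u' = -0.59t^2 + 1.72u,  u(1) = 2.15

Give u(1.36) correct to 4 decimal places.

RK4: k1 = f(t_n, u_n); k2 = f(t_n + h/2, u_n + (h/2)·k1); k3 = f(t_n + h/2, u_n + (h/2)·k2); k4 = f(t_n + h, u_n + h·k3); u_{n+1} = u_n + (h/6)·(k1 + 2k2 + 2k3 + k4).
t=1.000000, u=2.150000:
  k1 = f(1.000000, 2.150000) = 3.108000
  k2 = f(1.090000, 2.429720) = 3.478139
  k3 = f(1.090000, 2.463033) = 3.535437
  k4 = f(1.180000, 2.786379) = 3.971055
  u ← 2.150000 + (0.18/6)·(k1 + 2k2 + 2k3 + k4) = 2.783186
t=1.180000, u=2.783186:
  k1 = f(1.180000, 2.783186) = 3.965564
  k2 = f(1.270000, 3.140087) = 4.449339
  k3 = f(1.270000, 3.183627) = 4.524227
  k4 = f(1.360000, 3.597547) = 5.096517
  u ← 2.783186 + (0.18/6)·(k1 + 2k2 + 2k3 + k4) = 3.593463
u(1.36) ≈ 3.5935

3.5935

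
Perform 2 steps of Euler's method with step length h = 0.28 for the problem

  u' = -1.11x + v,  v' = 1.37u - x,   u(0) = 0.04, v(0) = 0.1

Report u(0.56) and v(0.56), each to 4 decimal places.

0.0133, 0.0630

Euler on (u,v): u_{n+1} = u_n + h·u', v_{n+1} = v_n + h·v'.
0.000000: (0.040000, 0.100000); f=(0.100000, 0.054800) → (0.068000, 0.115344)
0.280000: (0.068000, 0.115344); f=(-0.195456, -0.186840) → (0.013272, 0.063029)
(u(0.56), v(0.56)) ≈ (0.0133, 0.0630)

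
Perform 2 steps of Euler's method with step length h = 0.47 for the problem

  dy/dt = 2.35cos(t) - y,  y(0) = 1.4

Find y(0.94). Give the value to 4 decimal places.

1.9634

Euler: y_{n+1} = y_n + h·f(t_n, y_n).
t=0.000000, y=1.400000: f=0.950000 → y ← 1.400000 + 0.47·0.950000 = 1.846500
t=0.470000, y=1.846500: f=0.248685 → y ← 1.846500 + 0.47·0.248685 = 1.963382
y(0.94) ≈ 1.9634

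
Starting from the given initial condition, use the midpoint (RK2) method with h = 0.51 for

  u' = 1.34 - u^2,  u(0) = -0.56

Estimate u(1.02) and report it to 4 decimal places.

0.6722

Midpoint: k1 = f(t_n, u_n); k2 = f(t_n + h/2, u_n + (h/2)·k1); u_{n+1} = u_n + h·k2.
t=0.000000, u=-0.560000:
  k1 = f(0.000000, -0.560000) = 1.026400
  k2 = f(0.255000, -0.298268) = 1.251036
  u ← -0.560000 + 0.51·1.251036 = 0.078028
t=0.510000, u=0.078028:
  k1 = f(0.510000, 0.078028) = 1.333912
  k2 = f(0.765000, 0.418176) = 1.165129
  u ← 0.078028 + 0.51·1.165129 = 0.672244
u(1.02) ≈ 0.6722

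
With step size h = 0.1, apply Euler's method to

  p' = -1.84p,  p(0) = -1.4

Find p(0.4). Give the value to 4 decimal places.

Euler: p_{n+1} = p_n + h·f(t_n, p_n).
t=0.000000, p=-1.400000: f=2.576000 → p ← -1.400000 + 0.1·2.576000 = -1.142400
t=0.100000, p=-1.142400: f=2.102016 → p ← -1.142400 + 0.1·2.102016 = -0.932198
t=0.200000, p=-0.932198: f=1.715245 → p ← -0.932198 + 0.1·1.715245 = -0.760674
t=0.300000, p=-0.760674: f=1.399640 → p ← -0.760674 + 0.1·1.399640 = -0.620710
p(0.4) ≈ -0.6207

-0.6207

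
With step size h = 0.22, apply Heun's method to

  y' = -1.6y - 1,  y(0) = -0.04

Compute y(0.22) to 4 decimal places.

Heun: k1 = f(x_n, y_n); k2 = f(x_n + h, y_n + h·k1); y_{n+1} = y_n + (h/2)·(k1 + k2).
x=0.000000, y=-0.040000:
  k1 = f(0.000000, -0.040000) = -0.936000
  k2 = f(0.220000, -0.245920) = -0.606528
  y ← -0.040000 + (0.22/2)·(-0.936000 + (-0.606528)) = -0.209678
y(0.22) ≈ -0.2097

-0.2097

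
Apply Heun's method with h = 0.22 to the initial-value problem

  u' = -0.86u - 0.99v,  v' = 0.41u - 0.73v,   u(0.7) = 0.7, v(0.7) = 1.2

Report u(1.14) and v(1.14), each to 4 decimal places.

Heun on (u,v): k1 = f(t_n, state_n); k2 = f(t_n + h, state_n + h·k1); state_{n+1} = state_n + (h/2)·(k1 + k2).
0.700000: (0.700000, 1.200000)
  k1 = (-1.790000, -0.589000)
  predictor → (0.306200, 1.070420)
  k2 = (-1.323048, -0.655865)
  → (0.357565, 1.063065)
0.920000: (0.357565, 1.063065)
  k1 = (-1.359940, -0.629436)
  predictor → (0.058378, 0.924589)
  k2 = (-0.965548, -0.651015)
  → (0.101761, 0.922215)
(u(1.14), v(1.14)) ≈ (0.1018, 0.9222)

0.1018, 0.9222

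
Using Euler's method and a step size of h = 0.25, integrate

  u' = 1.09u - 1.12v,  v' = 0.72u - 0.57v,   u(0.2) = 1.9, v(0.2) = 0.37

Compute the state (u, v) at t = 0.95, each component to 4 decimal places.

Euler on (u,v): u_{n+1} = u_n + h·u', v_{n+1} = v_n + h·v'.
0.200000: (1.900000, 0.370000); f=(1.656600, 1.157100) → (2.314150, 0.659275)
0.450000: (2.314150, 0.659275); f=(1.784035, 1.290401) → (2.760159, 0.981875)
0.700000: (2.760159, 0.981875); f=(1.908873, 1.427645) → (3.237377, 1.338787)
(u(0.95), v(0.95)) ≈ (3.2374, 1.3388)

3.2374, 1.3388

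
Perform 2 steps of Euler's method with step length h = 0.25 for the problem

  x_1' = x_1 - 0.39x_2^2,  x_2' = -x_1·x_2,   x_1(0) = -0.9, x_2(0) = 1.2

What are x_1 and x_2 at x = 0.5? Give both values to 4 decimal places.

Euler on (x_1,x_2): x_1_{n+1} = x_1_n + h·x_1', x_2_{n+1} = x_2_n + h·x_2'.
0.000000: (-0.900000, 1.200000); f=(-1.461600, 1.080000) → (-1.265400, 1.470000)
0.250000: (-1.265400, 1.470000); f=(-2.108151, 1.860138) → (-1.792438, 1.935034)
(x_1(0.5), x_2(0.5)) ≈ (-1.7924, 1.9350)

-1.7924, 1.9350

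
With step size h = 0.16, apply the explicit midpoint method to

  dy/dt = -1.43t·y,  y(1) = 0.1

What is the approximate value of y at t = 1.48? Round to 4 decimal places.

0.0429

Midpoint: k1 = f(t_n, y_n); k2 = f(t_n + h/2, y_n + (h/2)·k1); y_{n+1} = y_n + h·k2.
t=1.000000, y=0.100000:
  k1 = f(1.000000, 0.100000) = -0.143000
  k2 = f(1.080000, 0.088560) = -0.136772
  y ← 0.100000 + 0.16·(-0.136772) = 0.078116
t=1.160000, y=0.078116:
  k1 = f(1.160000, 0.078116) = -0.129580
  k2 = f(1.240000, 0.067750) = -0.120134
  y ← 0.078116 + 0.16·(-0.120134) = 0.058895
t=1.320000, y=0.058895:
  k1 = f(1.320000, 0.058895) = -0.111170
  k2 = f(1.400000, 0.050001) = -0.100103
  y ← 0.058895 + 0.16·(-0.100103) = 0.042879
y(1.48) ≈ 0.0429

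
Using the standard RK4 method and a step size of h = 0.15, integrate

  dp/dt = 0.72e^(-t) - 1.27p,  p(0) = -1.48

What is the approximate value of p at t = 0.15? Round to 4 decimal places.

RK4: k1 = f(t_n, p_n); k2 = f(t_n + h/2, p_n + (h/2)·k1); k3 = f(t_n + h/2, p_n + (h/2)·k2); k4 = f(t_n + h, p_n + h·k3); p_{n+1} = p_n + (h/6)·(k1 + 2k2 + 2k3 + k4).
t=0.000000, p=-1.480000:
  k1 = f(0.000000, -1.480000) = 2.599600
  k2 = f(0.075000, -1.285030) = 2.299963
  k3 = f(0.075000, -1.307503) = 2.328504
  k4 = f(0.150000, -1.130724) = 2.055730
  p ← -1.480000 + (0.15/6)·(k1 + 2k2 + 2k3 + k4) = -1.132193
p(0.15) ≈ -1.1322

-1.1322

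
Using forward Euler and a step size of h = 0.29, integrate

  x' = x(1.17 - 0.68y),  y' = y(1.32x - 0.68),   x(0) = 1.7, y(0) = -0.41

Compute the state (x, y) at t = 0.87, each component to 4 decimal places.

5.4244, -2.2119

Euler on (x,y): x_{n+1} = x_n + h·x', y_{n+1} = y_n + h·y'.
0.000000: (1.700000, -0.410000); f=(2.462960, -0.641240) → (2.414258, -0.595960)
0.290000: (2.414258, -0.595960); f=(3.803067, -1.493964) → (3.517148, -1.029209)
0.580000: (3.517148, -1.029209); f=(6.576582, -4.078380) → (5.424356, -2.211939)
(x(0.87), y(0.87)) ≈ (5.4244, -2.2119)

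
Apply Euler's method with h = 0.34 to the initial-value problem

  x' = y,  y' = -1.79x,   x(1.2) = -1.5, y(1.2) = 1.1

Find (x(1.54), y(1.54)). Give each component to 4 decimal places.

Euler on (x,y): x_{n+1} = x_n + h·x', y_{n+1} = y_n + h·y'.
1.200000: (-1.500000, 1.100000); f=(1.100000, 2.685000) → (-1.126000, 2.012900)
(x(1.54), y(1.54)) ≈ (-1.1260, 2.0129)

-1.1260, 2.0129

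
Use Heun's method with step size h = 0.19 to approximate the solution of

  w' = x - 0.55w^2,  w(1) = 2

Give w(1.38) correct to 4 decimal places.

1.7506

Heun: k1 = f(x_n, w_n); k2 = f(x_n + h, w_n + h·k1); w_{n+1} = w_n + (h/2)·(k1 + k2).
x=1.000000, w=2.000000:
  k1 = f(1.000000, 2.000000) = -1.200000
  k2 = f(1.190000, 1.772000) = -0.536991
  w ← 2.000000 + (0.19/2)·(-1.200000 + (-0.536991)) = 1.834986
x=1.190000, w=1.834986:
  k1 = f(1.190000, 1.834986) = -0.661945
  k2 = f(1.380000, 1.709216) = -0.226781
  w ← 1.834986 + (0.19/2)·(-0.661945 + (-0.226781)) = 1.750557
w(1.38) ≈ 1.7506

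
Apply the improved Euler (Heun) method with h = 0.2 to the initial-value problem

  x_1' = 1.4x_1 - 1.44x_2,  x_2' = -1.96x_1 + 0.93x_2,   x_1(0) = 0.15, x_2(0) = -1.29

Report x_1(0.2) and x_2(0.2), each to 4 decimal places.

Heun on (x_1,x_2): k1 = f(s_n, state_n); k2 = f(s_n + h, state_n + h·k1); state_{n+1} = state_n + (h/2)·(k1 + k2).
0.000000: (0.150000, -1.290000)
  k1 = (2.067600, -1.493700)
  predictor → (0.563520, -1.588740)
  k2 = (3.076714, -2.582027)
  → (0.664431, -1.697573)
(x_1(0.2), x_2(0.2)) ≈ (0.6644, -1.6976)

0.6644, -1.6976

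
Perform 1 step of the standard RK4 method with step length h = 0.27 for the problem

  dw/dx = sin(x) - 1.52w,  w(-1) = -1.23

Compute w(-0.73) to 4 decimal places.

RK4: k1 = f(x_n, w_n); k2 = f(x_n + h/2, w_n + (h/2)·k1); k3 = f(x_n + h/2, w_n + (h/2)·k2); k4 = f(x_n + h, w_n + h·k3); w_{n+1} = w_n + (h/6)·(k1 + 2k2 + 2k3 + k4).
x=-1.000000, w=-1.230000:
  k1 = f(-1.000000, -1.230000) = 1.028129
  k2 = f(-0.865000, -1.091203) = 0.897533
  k3 = f(-0.865000, -1.108833) = 0.924331
  k4 = f(-0.730000, -0.980431) = 0.823385
  w ← -1.230000 + (0.27/6)·(k1 + 2k2 + 2k3 + k4) = -0.982714
w(-0.73) ≈ -0.9827

-0.9827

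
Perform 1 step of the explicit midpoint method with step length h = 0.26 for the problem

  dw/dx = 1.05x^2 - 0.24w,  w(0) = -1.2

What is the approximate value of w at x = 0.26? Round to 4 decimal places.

-1.1228

Midpoint: k1 = f(x_n, w_n); k2 = f(x_n + h/2, w_n + (h/2)·k1); w_{n+1} = w_n + h·k2.
x=0.000000, w=-1.200000:
  k1 = f(0.000000, -1.200000) = 0.288000
  k2 = f(0.130000, -1.162560) = 0.296759
  w ← -1.200000 + 0.26·0.296759 = -1.122843
w(0.26) ≈ -1.1228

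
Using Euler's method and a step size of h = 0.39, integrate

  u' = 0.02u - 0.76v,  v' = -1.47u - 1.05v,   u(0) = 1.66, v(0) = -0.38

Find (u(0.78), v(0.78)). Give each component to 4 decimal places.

Euler on (u,v): u_{n+1} = u_n + h·u', v_{n+1} = v_n + h·v'.
0.000000: (1.660000, -0.380000); f=(0.322000, -2.041200) → (1.785580, -1.176068)
0.390000: (1.785580, -1.176068); f=(0.929523, -1.389931) → (2.148094, -1.718141)
(u(0.78), v(0.78)) ≈ (2.1481, -1.7181)

2.1481, -1.7181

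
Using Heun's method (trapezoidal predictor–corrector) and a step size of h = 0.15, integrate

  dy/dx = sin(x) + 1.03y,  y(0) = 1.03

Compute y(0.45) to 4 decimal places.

1.7490

Heun: k1 = f(x_n, y_n); k2 = f(x_n + h, y_n + h·k1); y_{n+1} = y_n + (h/2)·(k1 + k2).
x=0.000000, y=1.030000:
  k1 = f(0.000000, 1.030000) = 1.060900
  k2 = f(0.150000, 1.189135) = 1.374247
  y ← 1.030000 + (0.15/2)·(1.060900 + 1.374247) = 1.212636
x=0.150000, y=1.212636:
  k1 = f(0.150000, 1.212636) = 1.398453
  k2 = f(0.300000, 1.422404) = 1.760596
  y ← 1.212636 + (0.15/2)·(1.398453 + 1.760596) = 1.449565
x=0.300000, y=1.449565:
  k1 = f(0.300000, 1.449565) = 1.788572
  k2 = f(0.450000, 1.717851) = 2.204352
  y ← 1.449565 + (0.15/2)·(1.788572 + 2.204352) = 1.749034
y(0.45) ≈ 1.7490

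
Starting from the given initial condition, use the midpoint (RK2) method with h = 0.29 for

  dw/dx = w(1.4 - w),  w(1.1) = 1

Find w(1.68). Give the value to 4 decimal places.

Midpoint: k1 = f(x_n, w_n); k2 = f(x_n + h/2, w_n + (h/2)·k1); w_{n+1} = w_n + h·k2.
x=1.100000, w=1.000000:
  k1 = f(1.100000, 1.000000) = 0.400000
  k2 = f(1.245000, 1.058000) = 0.361836
  w ← 1.000000 + 0.29·0.361836 = 1.104932
x=1.390000, w=1.104932:
  k1 = f(1.390000, 1.104932) = 0.326030
  k2 = f(1.535000, 1.152207) = 0.285509
  w ← 1.104932 + 0.29·0.285509 = 1.187730
w(1.68) ≈ 1.1877

1.1877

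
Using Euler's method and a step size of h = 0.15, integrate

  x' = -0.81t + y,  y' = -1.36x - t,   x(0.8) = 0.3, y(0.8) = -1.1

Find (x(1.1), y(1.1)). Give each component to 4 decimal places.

-0.2698, -1.4314

Euler on (x,y): x_{n+1} = x_n + h·x', y_{n+1} = y_n + h·y'.
0.800000: (0.300000, -1.100000); f=(-1.748000, -1.208000) → (0.037800, -1.281200)
0.950000: (0.037800, -1.281200); f=(-2.050700, -1.001408) → (-0.269805, -1.431411)
(x(1.1), y(1.1)) ≈ (-0.2698, -1.4314)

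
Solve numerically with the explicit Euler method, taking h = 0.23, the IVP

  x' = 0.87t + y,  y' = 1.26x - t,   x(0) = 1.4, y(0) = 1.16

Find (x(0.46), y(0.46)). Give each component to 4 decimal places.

Euler on (x,y): x_{n+1} = x_n + h·x', y_{n+1} = y_n + h·y'.
0.000000: (1.400000, 1.160000); f=(1.160000, 1.764000) → (1.666800, 1.565720)
0.230000: (1.666800, 1.565720); f=(1.765820, 1.870168) → (2.072939, 1.995859)
(x(0.46), y(0.46)) ≈ (2.0729, 1.9959)

2.0729, 1.9959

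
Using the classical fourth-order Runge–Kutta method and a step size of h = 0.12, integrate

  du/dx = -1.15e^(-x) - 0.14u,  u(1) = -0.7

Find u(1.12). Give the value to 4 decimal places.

-0.7358

RK4: k1 = f(x_n, u_n); k2 = f(x_n + h/2, u_n + (h/2)·k1); k3 = f(x_n + h/2, u_n + (h/2)·k2); k4 = f(x_n + h, u_n + h·k3); u_{n+1} = u_n + (h/6)·(k1 + 2k2 + 2k3 + k4).
x=1.000000, u=-0.700000:
  k1 = f(1.000000, -0.700000) = -0.325061
  k2 = f(1.060000, -0.719504) = -0.297694
  k3 = f(1.060000, -0.717862) = -0.297924
  k4 = f(1.120000, -0.735751) = -0.272217
  u ← -0.700000 + (0.12/6)·(k1 + 2k2 + 2k3 + k4) = -0.735770
u(1.12) ≈ -0.7358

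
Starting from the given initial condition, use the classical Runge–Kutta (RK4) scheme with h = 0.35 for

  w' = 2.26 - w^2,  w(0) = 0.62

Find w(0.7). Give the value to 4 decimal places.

1.3554

RK4: k1 = f(s_n, w_n); k2 = f(s_n + h/2, w_n + (h/2)·k1); k3 = f(s_n + h/2, w_n + (h/2)·k2); k4 = f(s_n + h, w_n + h·k3); w_{n+1} = w_n + (h/6)·(k1 + 2k2 + 2k3 + k4).
s=0.000000, w=0.620000:
  k1 = f(0.000000, 0.620000) = 1.875600
  k2 = f(0.175000, 0.948230) = 1.360860
  k3 = f(0.175000, 0.858150) = 1.523578
  k4 = f(0.350000, 1.153252) = 0.930009
  w ← 0.620000 + (0.35/6)·(k1 + 2k2 + 2k3 + k4) = 1.120178
s=0.350000, w=1.120178:
  k1 = f(0.350000, 1.120178) = 1.005201
  k2 = f(0.525000, 1.296088) = 0.580155
  k3 = f(0.525000, 1.221705) = 0.767436
  k4 = f(0.700000, 1.388781) = 0.331288
  w ← 1.120178 + (0.35/6)·(k1 + 2k2 + 2k3 + k4) = 1.355359
w(0.7) ≈ 1.3554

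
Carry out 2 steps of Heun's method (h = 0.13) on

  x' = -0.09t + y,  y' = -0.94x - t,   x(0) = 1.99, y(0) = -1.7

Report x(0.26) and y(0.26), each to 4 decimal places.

Heun on (x,y): k1 = f(t_n, state_n); k2 = f(t_n + h, state_n + h·k1); state_{n+1} = state_n + (h/2)·(k1 + k2).
0.000000: (1.990000, -1.700000)
  k1 = (-1.700000, -1.870600)
  predictor → (1.769000, -1.943178)
  k2 = (-1.954878, -1.792860)
  → (1.752433, -1.938125)
0.130000: (1.752433, -1.938125)
  k1 = (-1.949825, -1.777287)
  predictor → (1.498956, -2.169172)
  k2 = (-2.192572, -1.669018)
  → (1.483177, -2.162135)
(x(0.26), y(0.26)) ≈ (1.4832, -2.1621)

1.4832, -2.1621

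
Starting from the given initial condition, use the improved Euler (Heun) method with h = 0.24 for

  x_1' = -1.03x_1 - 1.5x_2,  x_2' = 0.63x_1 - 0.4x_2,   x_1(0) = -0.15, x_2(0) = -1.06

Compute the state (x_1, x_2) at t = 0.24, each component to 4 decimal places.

Heun on (x_1,x_2): k1 = f(t_n, state_n); k2 = f(t_n + h, state_n + h·k1); state_{n+1} = state_n + (h/2)·(k1 + k2).
0.000000: (-0.150000, -1.060000)
  k1 = (1.744500, 0.329500)
  predictor → (0.268680, -0.980920)
  k2 = (1.194640, 0.561636)
  → (0.202697, -0.953064)
(x_1(0.24), x_2(0.24)) ≈ (0.2027, -0.9531)

0.2027, -0.9531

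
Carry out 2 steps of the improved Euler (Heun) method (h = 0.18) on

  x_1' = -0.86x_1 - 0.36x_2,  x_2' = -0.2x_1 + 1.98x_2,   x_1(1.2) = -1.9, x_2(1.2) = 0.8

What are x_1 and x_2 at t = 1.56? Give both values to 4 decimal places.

Heun on (x_1,x_2): k1 = f(t_n, state_n); k2 = f(t_n + h, state_n + h·k1); state_{n+1} = state_n + (h/2)·(k1 + k2).
1.200000: (-1.900000, 0.800000)
  k1 = (1.346000, 1.964000)
  predictor → (-1.657720, 1.153520)
  k2 = (1.010372, 2.615514)
  → (-1.687927, 1.212156)
1.380000: (-1.687927, 1.212156)
  k1 = (1.015241, 2.737655)
  predictor → (-1.505183, 1.704934)
  k2 = (0.680681, 3.676806)
  → (-1.535294, 1.789458)
(x_1(1.56), x_2(1.56)) ≈ (-1.5353, 1.7895)

-1.5353, 1.7895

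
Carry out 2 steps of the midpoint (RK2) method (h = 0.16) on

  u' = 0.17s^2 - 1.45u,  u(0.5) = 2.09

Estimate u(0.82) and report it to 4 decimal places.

1.3408

Midpoint: k1 = f(s_n, u_n); k2 = f(s_n + h/2, u_n + (h/2)·k1); u_{n+1} = u_n + h·k2.
s=0.500000, u=2.090000:
  k1 = f(0.500000, 2.090000) = -2.988000
  k2 = f(0.580000, 1.850960) = -2.626704
  u ← 2.090000 + 0.16·(-2.626704) = 1.669727
s=0.660000, u=1.669727:
  k1 = f(0.660000, 1.669727) = -2.347053
  k2 = f(0.740000, 1.481963) = -2.055755
  u ← 1.669727 + 0.16·(-2.055755) = 1.340807
u(0.82) ≈ 1.3408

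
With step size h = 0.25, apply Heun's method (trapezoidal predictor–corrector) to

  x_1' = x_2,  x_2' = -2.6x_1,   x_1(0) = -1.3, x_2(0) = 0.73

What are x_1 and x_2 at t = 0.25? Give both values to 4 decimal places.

Heun on (x_1,x_2): k1 = f(t_n, state_n); k2 = f(t_n + h, state_n + h·k1); state_{n+1} = state_n + (h/2)·(k1 + k2).
0.000000: (-1.300000, 0.730000)
  k1 = (0.730000, 3.380000)
  predictor → (-1.117500, 1.575000)
  k2 = (1.575000, 2.905500)
  → (-1.011875, 1.515688)
(x_1(0.25), x_2(0.25)) ≈ (-1.0119, 1.5157)

-1.0119, 1.5157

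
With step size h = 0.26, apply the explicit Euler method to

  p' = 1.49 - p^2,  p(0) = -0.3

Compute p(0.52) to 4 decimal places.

0.4503

Euler: p_{n+1} = p_n + h·f(x_n, p_n).
x=0.000000, p=-0.300000: f=1.400000 → p ← -0.300000 + 0.26·1.400000 = 0.064000
x=0.260000, p=0.064000: f=1.485904 → p ← 0.064000 + 0.26·1.485904 = 0.450335
p(0.52) ≈ 0.4503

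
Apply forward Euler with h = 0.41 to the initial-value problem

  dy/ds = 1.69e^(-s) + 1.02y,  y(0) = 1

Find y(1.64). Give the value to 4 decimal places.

Euler: y_{n+1} = y_n + h·f(s_n, y_n).
s=0.000000, y=1.000000: f=2.710000 → y ← 1.000000 + 0.41·2.710000 = 2.111100
s=0.410000, y=2.111100: f=3.274891 → y ← 2.111100 + 0.41·3.274891 = 3.453805
s=0.820000, y=3.453805: f=4.267211 → y ← 3.453805 + 0.41·4.267211 = 5.203362
s=1.230000, y=5.203362: f=5.801403 → y ← 5.203362 + 0.41·5.801403 = 7.581937
y(1.64) ≈ 7.5819

7.5819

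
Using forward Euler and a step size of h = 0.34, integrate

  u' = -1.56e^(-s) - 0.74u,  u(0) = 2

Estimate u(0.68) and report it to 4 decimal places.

Euler: u_{n+1} = u_n + h·f(s_n, u_n).
s=0.000000, u=2.000000: f=-3.040000 → u ← 2.000000 + 0.34·(-3.040000) = 0.966400
s=0.340000, u=0.966400: f=-1.825498 → u ← 0.966400 + 0.34·(-1.825498) = 0.345731
u(0.68) ≈ 0.3457

0.3457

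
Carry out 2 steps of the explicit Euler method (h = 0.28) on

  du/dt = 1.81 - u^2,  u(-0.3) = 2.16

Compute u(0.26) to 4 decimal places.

1.3490

Euler: u_{n+1} = u_n + h·f(t_n, u_n).
t=-0.300000, u=2.160000: f=-2.855600 → u ← 2.160000 + 0.28·(-2.855600) = 1.360432
t=-0.020000, u=1.360432: f=-0.040775 → u ← 1.360432 + 0.28·(-0.040775) = 1.349015
u(0.26) ≈ 1.3490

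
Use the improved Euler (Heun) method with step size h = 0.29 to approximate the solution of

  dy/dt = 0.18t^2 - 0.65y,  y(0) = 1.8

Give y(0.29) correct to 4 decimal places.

Heun: k1 = f(t_n, y_n); k2 = f(t_n + h, y_n + h·k1); y_{n+1} = y_n + (h/2)·(k1 + k2).
t=0.000000, y=1.800000:
  k1 = f(0.000000, 1.800000) = -1.170000
  k2 = f(0.290000, 1.460700) = -0.934317
  y ← 1.800000 + (0.29/2)·(-1.170000 + (-0.934317)) = 1.494874
y(0.29) ≈ 1.4949

1.4949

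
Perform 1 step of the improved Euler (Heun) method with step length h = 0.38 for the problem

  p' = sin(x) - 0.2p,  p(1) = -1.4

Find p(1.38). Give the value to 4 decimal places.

Heun: k1 = f(x_n, p_n); k2 = f(x_n + h, p_n + h·k1); p_{n+1} = p_n + (h/2)·(k1 + k2).
x=1.000000, p=-1.400000:
  k1 = f(1.000000, -1.400000) = 1.121471
  k2 = f(1.380000, -0.973841) = 1.176622
  p ← -1.400000 + (0.38/2)·(1.121471 + 1.176622) = -0.963362
p(1.38) ≈ -0.9634

-0.9634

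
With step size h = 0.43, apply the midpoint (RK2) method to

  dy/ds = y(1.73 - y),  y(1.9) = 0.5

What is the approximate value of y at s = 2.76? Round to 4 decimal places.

Midpoint: k1 = f(s_n, y_n); k2 = f(s_n + h/2, y_n + (h/2)·k1); y_{n+1} = y_n + h·k2.
s=1.900000, y=0.500000:
  k1 = f(1.900000, 0.500000) = 0.615000
  k2 = f(2.115000, 0.632225) = 0.694041
  y ← 0.500000 + 0.43·0.694041 = 0.798438
s=2.330000, y=0.798438:
  k1 = f(2.330000, 0.798438) = 0.743794
  k2 = f(2.545000, 0.958353) = 0.739510
  y ← 0.798438 + 0.43·0.739510 = 1.116427
y(2.76) ≈ 1.1164

1.1164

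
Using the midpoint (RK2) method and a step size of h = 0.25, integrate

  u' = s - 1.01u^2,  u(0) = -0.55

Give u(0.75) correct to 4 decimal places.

Midpoint: k1 = f(s_n, u_n); k2 = f(s_n + h/2, u_n + (h/2)·k1); u_{n+1} = u_n + h·k2.
s=0.000000, u=-0.550000:
  k1 = f(0.000000, -0.550000) = -0.305525
  k2 = f(0.125000, -0.588191) = -0.224428
  u ← -0.550000 + 0.25·(-0.224428) = -0.606107
s=0.250000, u=-0.606107:
  k1 = f(0.250000, -0.606107) = -0.121039
  k2 = f(0.375000, -0.621237) = -0.014795
  u ← -0.606107 + 0.25·(-0.014795) = -0.609806
s=0.500000, u=-0.609806:
  k1 = f(0.500000, -0.609806) = 0.124418
  k2 = f(0.625000, -0.594253) = 0.268332
  u ← -0.609806 + 0.25·0.268332 = -0.542723
u(0.75) ≈ -0.5427

-0.5427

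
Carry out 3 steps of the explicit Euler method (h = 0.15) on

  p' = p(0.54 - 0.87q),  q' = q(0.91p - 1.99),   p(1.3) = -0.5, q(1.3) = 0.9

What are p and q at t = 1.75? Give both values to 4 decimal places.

Euler on (p,q): p_{n+1} = p_n + h·p', q_{n+1} = q_n + h·q'.
1.300000: (-0.500000, 0.900000); f=(0.121500, -2.200500) → (-0.481775, 0.569925)
1.450000: (-0.481775, 0.569925); f=(-0.021278, -1.384015) → (-0.484967, 0.362323)
1.600000: (-0.484967, 0.362323); f=(-0.109010, -0.880923) → (-0.501318, 0.230184)
(p(1.75), q(1.75)) ≈ (-0.5013, 0.2302)

-0.5013, 0.2302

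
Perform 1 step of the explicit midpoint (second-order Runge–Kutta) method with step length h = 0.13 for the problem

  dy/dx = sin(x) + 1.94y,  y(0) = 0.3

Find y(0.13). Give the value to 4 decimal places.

Midpoint: k1 = f(x_n, y_n); k2 = f(x_n + h/2, y_n + (h/2)·k1); y_{n+1} = y_n + h·k2.
x=0.000000, y=0.300000:
  k1 = f(0.000000, 0.300000) = 0.582000
  k2 = f(0.065000, 0.337830) = 0.720344
  y ← 0.300000 + 0.13·0.720344 = 0.393645
y(0.13) ≈ 0.3936

0.3936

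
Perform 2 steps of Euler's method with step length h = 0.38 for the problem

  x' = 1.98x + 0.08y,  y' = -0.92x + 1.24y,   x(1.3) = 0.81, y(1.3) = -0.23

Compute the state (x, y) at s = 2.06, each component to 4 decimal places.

2.4563, -1.4082

Euler on (x,y): x_{n+1} = x_n + h·x', y_{n+1} = y_n + h·y'.
1.300000: (0.810000, -0.230000); f=(1.585400, -1.030400) → (1.412452, -0.621552)
1.680000: (1.412452, -0.621552); f=(2.746931, -2.070180) → (2.456286, -1.408221)
(x(2.06), y(2.06)) ≈ (2.4563, -1.4082)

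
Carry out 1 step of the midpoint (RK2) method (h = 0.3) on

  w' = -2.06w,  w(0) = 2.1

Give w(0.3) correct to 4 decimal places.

1.2032

Midpoint: k1 = f(t_n, w_n); k2 = f(t_n + h/2, w_n + (h/2)·k1); w_{n+1} = w_n + h·k2.
t=0.000000, w=2.100000:
  k1 = f(0.000000, 2.100000) = -4.326000
  k2 = f(0.150000, 1.451100) = -2.989266
  w ← 2.100000 + 0.3·(-2.989266) = 1.203220
w(0.3) ≈ 1.2032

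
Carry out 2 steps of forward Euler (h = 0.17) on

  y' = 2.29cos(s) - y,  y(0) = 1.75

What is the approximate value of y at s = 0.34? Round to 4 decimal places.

1.9124

Euler: y_{n+1} = y_n + h·f(s_n, y_n).
s=0.000000, y=1.750000: f=0.540000 → y ← 1.750000 + 0.17·0.540000 = 1.841800
s=0.170000, y=1.841800: f=0.415189 → y ← 1.841800 + 0.17·0.415189 = 1.912382
y(0.34) ≈ 1.9124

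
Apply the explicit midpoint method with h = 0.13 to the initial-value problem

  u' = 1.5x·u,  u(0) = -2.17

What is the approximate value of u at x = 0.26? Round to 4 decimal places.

-2.2821

Midpoint: k1 = f(x_n, u_n); k2 = f(x_n + h/2, u_n + (h/2)·k1); u_{n+1} = u_n + h·k2.
x=0.000000, u=-2.170000:
  k1 = f(0.000000, -2.170000) = 0.000000
  k2 = f(0.065000, -2.170000) = -0.211575
  u ← -2.170000 + 0.13·(-0.211575) = -2.197505
x=0.130000, u=-2.197505:
  k1 = f(0.130000, -2.197505) = -0.428513
  k2 = f(0.195000, -2.225358) = -0.650917
  u ← -2.197505 + 0.13·(-0.650917) = -2.282124
u(0.26) ≈ -2.2821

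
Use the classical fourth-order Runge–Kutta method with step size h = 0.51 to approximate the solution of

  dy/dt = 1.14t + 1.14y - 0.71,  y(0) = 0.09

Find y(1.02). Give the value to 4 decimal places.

RK4: k1 = f(t_n, y_n); k2 = f(t_n + h/2, y_n + (h/2)·k1); k3 = f(t_n + h/2, y_n + (h/2)·k2); k4 = f(t_n + h, y_n + h·k3); y_{n+1} = y_n + (h/6)·(k1 + 2k2 + 2k3 + k4).
t=0.000000, y=0.090000:
  k1 = f(0.000000, 0.090000) = -0.607400
  k2 = f(0.255000, -0.064887) = -0.493271
  k3 = f(0.255000, -0.035784) = -0.460094
  k4 = f(0.510000, -0.144648) = -0.293499
  y ← 0.090000 + (0.51/6)·(k1 + 2k2 + 2k3 + k4) = -0.148648
t=0.510000, y=-0.148648:
  k1 = f(0.510000, -0.148648) = -0.298059
  k2 = f(0.765000, -0.224654) = -0.094005
  k3 = f(0.765000, -0.172620) = -0.034687
  k4 = f(1.020000, -0.166339) = 0.263174
  y ← -0.148648 + (0.51/6)·(k1 + 2k2 + 2k3 + k4) = -0.173491
y(1.02) ≈ -0.1735

-0.1735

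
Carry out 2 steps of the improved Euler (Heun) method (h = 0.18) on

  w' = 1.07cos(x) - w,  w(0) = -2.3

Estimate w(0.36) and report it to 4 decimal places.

-1.2952

Heun: k1 = f(x_n, w_n); k2 = f(x_n + h, w_n + h·k1); w_{n+1} = w_n + (h/2)·(k1 + k2).
x=0.000000, w=-2.300000:
  k1 = f(0.000000, -2.300000) = 3.370000
  k2 = f(0.180000, -1.693400) = 2.746113
  w ← -2.300000 + (0.18/2)·(3.370000 + 2.746113) = -1.749550
x=0.180000, w=-1.749550:
  k1 = f(0.180000, -1.749550) = 2.802263
  k2 = f(0.360000, -1.245143) = 2.246552
  w ← -1.749550 + (0.18/2)·(2.802263 + 2.246552) = -1.295157
w(0.36) ≈ -1.2952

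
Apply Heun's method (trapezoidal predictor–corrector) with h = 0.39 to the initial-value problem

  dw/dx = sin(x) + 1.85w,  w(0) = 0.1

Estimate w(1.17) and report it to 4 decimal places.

Heun: k1 = f(x_n, w_n); k2 = f(x_n + h, w_n + h·k1); w_{n+1} = w_n + (h/2)·(k1 + k2).
x=0.000000, w=0.100000:
  k1 = f(0.000000, 0.100000) = 0.185000
  k2 = f(0.390000, 0.172150) = 0.698666
  w ← 0.100000 + (0.39/2)·(0.185000 + 0.698666) = 0.272315
x=0.390000, w=0.272315:
  k1 = f(0.390000, 0.272315) = 0.883971
  k2 = f(0.780000, 0.617064) = 1.844847
  w ← 0.272315 + (0.39/2)·(0.883971 + 1.844847) = 0.804434
x=0.780000, w=0.804434:
  k1 = f(0.780000, 0.804434) = 2.191483
  k2 = f(1.170000, 1.659113) = 3.990109
  w ← 0.804434 + (0.39/2)·(2.191483 + 3.990109) = 2.009845
w(1.17) ≈ 2.0098

2.0098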